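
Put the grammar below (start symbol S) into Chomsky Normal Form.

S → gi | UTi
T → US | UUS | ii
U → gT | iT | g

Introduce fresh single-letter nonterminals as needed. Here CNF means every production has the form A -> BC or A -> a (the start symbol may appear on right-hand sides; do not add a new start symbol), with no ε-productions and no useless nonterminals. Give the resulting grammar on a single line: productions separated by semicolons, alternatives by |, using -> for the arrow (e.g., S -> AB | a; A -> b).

No ε-productions.
No unit productions to eliminate.
TERM: introduce B -> g, A -> i and substitute in every rule of length ≥2.
BIN: S -> UTA becomes S -> UC, C -> TA; T -> UUS becomes T -> UD, D -> US.

S -> BA | UC; A -> i; B -> g; C -> TA; D -> US; T -> AA | UD | US; U -> g | AT | BT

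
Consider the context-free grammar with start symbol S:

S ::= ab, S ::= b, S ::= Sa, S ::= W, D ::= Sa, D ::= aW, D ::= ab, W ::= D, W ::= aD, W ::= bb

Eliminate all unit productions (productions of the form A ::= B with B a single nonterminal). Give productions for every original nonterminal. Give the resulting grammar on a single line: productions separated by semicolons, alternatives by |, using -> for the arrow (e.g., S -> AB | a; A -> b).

S -> b | Sa | aD | aW | ab | bb; D -> Sa | aW | ab; W -> Sa | aD | aW | ab | bb

Unit productions: S->W, W->D.
Unit pairs (A ⇒* B via units): (S,D), (S,W), (W,D).
S: inherits non-unit rules of {D, S, W} → Sa | aD | aW | ab | b | bb.
D: inherits non-unit rules of {D} → Sa | aW | ab.
W: inherits non-unit rules of {D, W} → Sa | aD | aW | ab | bb.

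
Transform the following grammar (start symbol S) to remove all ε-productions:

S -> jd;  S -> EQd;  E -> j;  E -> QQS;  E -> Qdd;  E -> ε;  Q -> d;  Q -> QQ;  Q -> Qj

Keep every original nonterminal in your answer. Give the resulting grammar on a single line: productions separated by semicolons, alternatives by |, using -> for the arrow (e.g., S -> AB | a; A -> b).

S -> Qd | jd | EQd; E -> j | QQS | Qdd; Q -> d | QQ | Qj

Nullable set: {E}.
S -> EQd: E nullable, giving EQd | Qd.
Drop E -> ε.
Unchanged (no nullable symbols): S -> jd; E -> QQS; E -> Qdd; E -> j; Q -> QQ; Q -> Qj; Q -> d.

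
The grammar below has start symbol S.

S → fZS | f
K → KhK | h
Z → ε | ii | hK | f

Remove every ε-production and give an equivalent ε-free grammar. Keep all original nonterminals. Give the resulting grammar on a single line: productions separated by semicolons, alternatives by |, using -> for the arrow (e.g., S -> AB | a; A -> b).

S -> f | fS | fZS; K -> h | KhK; Z -> f | hK | ii

Nullable set: {Z}.
S -> fZS: Z nullable, giving fS | fZS.
Drop Z -> ε.
Unchanged (no nullable symbols): S -> f; K -> KhK; K -> h; Z -> f; Z -> hK; Z -> ii.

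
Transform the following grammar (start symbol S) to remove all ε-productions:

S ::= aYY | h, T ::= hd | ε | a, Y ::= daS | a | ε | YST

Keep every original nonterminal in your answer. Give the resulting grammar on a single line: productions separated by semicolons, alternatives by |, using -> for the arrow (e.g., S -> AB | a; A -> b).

Nullable set: {T, Y}.
S -> aYY: Y, Y nullable, giving a | aY | aYY.
Drop T -> ε.
Drop Y -> ε.
Y -> YST: Y, T nullable, giving S | ST | YS | YST.
Unchanged (no nullable symbols): S -> h; T -> a; T -> hd; Y -> a; Y -> daS.

S -> a | h | aY | aYY; T -> a | hd; Y -> S | a | ST | YS | YST | daS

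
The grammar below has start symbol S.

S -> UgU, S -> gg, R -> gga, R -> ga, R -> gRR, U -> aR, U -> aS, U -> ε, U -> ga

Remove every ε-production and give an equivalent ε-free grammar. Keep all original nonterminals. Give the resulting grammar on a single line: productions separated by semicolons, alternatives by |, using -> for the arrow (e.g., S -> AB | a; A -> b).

S -> g | Ug | gU | gg | UgU; R -> ga | gRR | gga; U -> aR | aS | ga

Nullable set: {U}.
S -> UgU: U, U nullable, giving Ug | UgU | g | gU.
Drop U -> ε.
Unchanged (no nullable symbols): S -> gg; R -> gRR; R -> ga; R -> gga; U -> aR; U -> aS; U -> ga.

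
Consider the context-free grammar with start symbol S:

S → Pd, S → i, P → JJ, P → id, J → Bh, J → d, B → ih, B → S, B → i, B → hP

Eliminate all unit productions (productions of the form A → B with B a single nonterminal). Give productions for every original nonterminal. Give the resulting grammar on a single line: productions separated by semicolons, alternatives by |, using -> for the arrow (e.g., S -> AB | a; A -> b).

S -> i | Pd; B -> i | Pd | hP | ih; J -> d | Bh; P -> JJ | id

Unit productions: B->S.
Unit pairs (A ⇒* B via units): (B,S).
S: inherits non-unit rules of {S} → Pd | i.
B: inherits non-unit rules of {B, S} → Pd | hP | i | ih.
J: inherits non-unit rules of {J} → Bh | d.
P: inherits non-unit rules of {P} → JJ | id.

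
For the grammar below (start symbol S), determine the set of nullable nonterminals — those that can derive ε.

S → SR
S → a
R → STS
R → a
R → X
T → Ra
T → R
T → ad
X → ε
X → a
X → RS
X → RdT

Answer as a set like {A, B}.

{R, T, X}

Directly nullable (have an ε-rule): {X}.
R is nullable via R -> X (every symbol on the right is already known nullable).
T is nullable via T -> R (every symbol on the right is already known nullable).
Not nullable: S — each has a terminal in every rule's right-hand side or depends on a non-nullable symbol.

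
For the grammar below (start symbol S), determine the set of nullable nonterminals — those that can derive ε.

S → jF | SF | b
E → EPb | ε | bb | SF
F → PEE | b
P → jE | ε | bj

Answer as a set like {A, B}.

{E, F, P}

Directly nullable (have an ε-rule): {E, P}.
F is nullable via F -> PEE (every symbol on the right is already known nullable).
Not nullable: S — each has a terminal in every rule's right-hand side or depends on a non-nullable symbol.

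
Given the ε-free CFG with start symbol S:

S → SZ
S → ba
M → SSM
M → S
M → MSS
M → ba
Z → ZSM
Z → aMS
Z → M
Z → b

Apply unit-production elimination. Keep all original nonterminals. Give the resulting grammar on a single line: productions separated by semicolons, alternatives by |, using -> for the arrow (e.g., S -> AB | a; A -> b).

Unit productions: M->S, Z->M.
Unit pairs (A ⇒* B via units): (M,S), (Z,M), (Z,S).
S: inherits non-unit rules of {S} → SZ | ba.
M: inherits non-unit rules of {M, S} → MSS | SSM | SZ | ba.
Z: inherits non-unit rules of {M, S, Z} → MSS | SSM | SZ | ZSM | aMS | b | ba.

S -> SZ | ba; M -> SZ | ba | MSS | SSM; Z -> b | SZ | ba | MSS | SSM | ZSM | aMS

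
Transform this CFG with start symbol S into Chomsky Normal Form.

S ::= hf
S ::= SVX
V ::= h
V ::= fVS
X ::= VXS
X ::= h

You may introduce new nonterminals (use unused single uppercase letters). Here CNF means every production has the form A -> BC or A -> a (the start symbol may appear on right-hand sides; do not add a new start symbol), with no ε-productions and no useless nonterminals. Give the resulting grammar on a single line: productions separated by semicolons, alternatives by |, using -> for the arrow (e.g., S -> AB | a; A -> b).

No ε-productions.
No unit productions to eliminate.
TERM: introduce B -> f, A -> h and substitute in every rule of length ≥2.
BIN: S -> SVX becomes S -> SC, C -> VX; V -> BVS becomes V -> BD, D -> VS; X -> VXS becomes X -> VE, E -> XS.

S -> AB | SC; A -> h; B -> f; C -> VX; D -> VS; E -> XS; V -> h | BD; X -> h | VE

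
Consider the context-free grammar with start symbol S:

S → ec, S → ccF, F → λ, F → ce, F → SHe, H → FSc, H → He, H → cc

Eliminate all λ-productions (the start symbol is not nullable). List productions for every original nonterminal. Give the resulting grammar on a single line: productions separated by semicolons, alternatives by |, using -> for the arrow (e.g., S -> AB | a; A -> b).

Nullable set: {F}.
S -> ccF: F nullable, giving cc | ccF.
Drop F -> λ.
H -> FSc: F nullable, giving FSc | Sc.
Unchanged (no nullable symbols): S -> ec; F -> SHe; F -> ce; H -> He; H -> cc.

S -> cc | ec | ccF; F -> ce | SHe; H -> He | Sc | cc | FSc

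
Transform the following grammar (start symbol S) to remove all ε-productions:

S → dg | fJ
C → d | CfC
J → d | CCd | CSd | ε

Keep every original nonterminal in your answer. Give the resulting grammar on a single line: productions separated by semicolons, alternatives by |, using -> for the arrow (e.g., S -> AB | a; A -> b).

S -> f | dg | fJ; C -> d | CfC; J -> d | CCd | CSd

Nullable set: {J}.
S -> fJ: J nullable, giving f | fJ.
Drop J -> ε.
Unchanged (no nullable symbols): S -> dg; C -> CfC; C -> d; J -> CCd; J -> CSd; J -> d.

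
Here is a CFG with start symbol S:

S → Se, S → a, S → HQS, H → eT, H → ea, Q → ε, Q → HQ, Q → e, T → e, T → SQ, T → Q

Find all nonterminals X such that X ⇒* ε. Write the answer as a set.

Directly nullable (have an ε-rule): {Q}.
T is nullable via T -> Q (every symbol on the right is already known nullable).
Not nullable: H, S — each has a terminal in every rule's right-hand side or depends on a non-nullable symbol.

{Q, T}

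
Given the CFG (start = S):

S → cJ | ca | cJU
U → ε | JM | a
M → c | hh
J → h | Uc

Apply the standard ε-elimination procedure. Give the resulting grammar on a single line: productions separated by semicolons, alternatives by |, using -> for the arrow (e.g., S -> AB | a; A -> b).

S -> cJ | ca | cJU; J -> c | h | Uc; M -> c | hh; U -> a | JM

Nullable set: {U}.
S -> cJU: U nullable, giving cJ | cJU.
J -> Uc: U nullable, giving Uc | c.
Drop U -> ε.
Unchanged (no nullable symbols): S -> cJ; S -> ca; J -> h; M -> c; M -> hh; U -> JM; U -> a.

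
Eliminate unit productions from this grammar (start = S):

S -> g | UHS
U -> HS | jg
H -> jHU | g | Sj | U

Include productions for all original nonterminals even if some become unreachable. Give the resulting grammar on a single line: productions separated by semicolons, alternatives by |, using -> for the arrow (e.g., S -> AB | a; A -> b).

Unit productions: H->U.
Unit pairs (A ⇒* B via units): (H,U).
S: inherits non-unit rules of {S} → UHS | g.
H: inherits non-unit rules of {H, U} → HS | Sj | g | jHU | jg.
U: inherits non-unit rules of {U} → HS | jg.

S -> g | UHS; H -> g | HS | Sj | jg | jHU; U -> HS | jg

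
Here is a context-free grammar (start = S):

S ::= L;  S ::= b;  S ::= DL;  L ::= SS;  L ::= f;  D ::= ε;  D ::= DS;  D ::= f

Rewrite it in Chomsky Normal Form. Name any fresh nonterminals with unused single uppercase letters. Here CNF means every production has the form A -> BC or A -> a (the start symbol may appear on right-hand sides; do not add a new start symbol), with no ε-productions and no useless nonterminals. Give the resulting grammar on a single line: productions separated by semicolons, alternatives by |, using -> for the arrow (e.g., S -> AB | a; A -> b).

S -> b | f | DL | SS; D -> b | f | DL | DS | SS; L -> f | SS

Nullable: {D}; after ε-elimination: S -> L | b | DL; D -> S | f | DS; L -> f | SS.
After unit-elimination: S -> b | f | DL | SS; D -> b | f | DL | DS | SS; L -> f | SS.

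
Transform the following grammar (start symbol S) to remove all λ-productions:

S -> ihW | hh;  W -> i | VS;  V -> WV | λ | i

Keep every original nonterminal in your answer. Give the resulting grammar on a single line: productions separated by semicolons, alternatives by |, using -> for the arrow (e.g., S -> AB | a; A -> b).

S -> hh | ihW; V -> W | i | WV; W -> S | i | VS

Nullable set: {V}.
Drop V -> λ.
V -> WV: V nullable, giving W | WV.
W -> VS: V nullable, giving S | VS.
Unchanged (no nullable symbols): S -> hh; S -> ihW; V -> i; W -> i.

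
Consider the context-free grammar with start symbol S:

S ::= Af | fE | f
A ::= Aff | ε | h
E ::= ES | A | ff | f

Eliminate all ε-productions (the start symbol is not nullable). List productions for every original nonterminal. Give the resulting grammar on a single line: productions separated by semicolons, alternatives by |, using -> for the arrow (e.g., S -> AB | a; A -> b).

Nullable set: {A, E}.
S -> Af: A nullable, giving Af | f.
S -> fE: E nullable, giving f | fE.
Drop A -> ε.
A -> Aff: A nullable, giving Aff | ff.
E -> A: A nullable, giving A.
E -> ES: E nullable, giving ES | S.
Unchanged (no nullable symbols): S -> f; A -> h; E -> f; E -> ff.

S -> f | Af | fE; A -> h | ff | Aff; E -> A | S | f | ES | ff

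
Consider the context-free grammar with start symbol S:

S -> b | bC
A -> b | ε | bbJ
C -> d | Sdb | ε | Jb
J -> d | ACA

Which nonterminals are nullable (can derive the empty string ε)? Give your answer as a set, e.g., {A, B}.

Directly nullable (have an ε-rule): {A, C}.
J is nullable via J -> ACA (every symbol on the right is already known nullable).
Not nullable: S — each has a terminal in every rule's right-hand side or depends on a non-nullable symbol.

{A, C, J}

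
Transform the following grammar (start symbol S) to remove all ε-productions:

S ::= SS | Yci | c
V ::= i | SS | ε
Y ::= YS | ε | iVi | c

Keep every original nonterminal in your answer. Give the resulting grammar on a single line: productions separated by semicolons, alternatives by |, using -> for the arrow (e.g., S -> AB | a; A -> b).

Nullable set: {V, Y}.
S -> Yci: Y nullable, giving Yci | ci.
Drop V -> ε.
Drop Y -> ε.
Y -> YS: Y nullable, giving S | YS.
Y -> iVi: V nullable, giving iVi | ii.
Unchanged (no nullable symbols): S -> SS; S -> c; V -> SS; V -> i; Y -> c.

S -> c | SS | ci | Yci; V -> i | SS; Y -> S | c | YS | ii | iVi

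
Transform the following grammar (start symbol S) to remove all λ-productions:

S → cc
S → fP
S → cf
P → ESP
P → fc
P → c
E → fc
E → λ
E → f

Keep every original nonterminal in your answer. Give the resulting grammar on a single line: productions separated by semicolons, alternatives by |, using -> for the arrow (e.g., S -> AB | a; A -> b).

S -> cc | cf | fP; E -> f | fc; P -> c | SP | fc | ESP

Nullable set: {E}.
Drop E -> λ.
P -> ESP: E nullable, giving ESP | SP.
Unchanged (no nullable symbols): S -> cc; S -> cf; S -> fP; E -> f; E -> fc; P -> c; P -> fc.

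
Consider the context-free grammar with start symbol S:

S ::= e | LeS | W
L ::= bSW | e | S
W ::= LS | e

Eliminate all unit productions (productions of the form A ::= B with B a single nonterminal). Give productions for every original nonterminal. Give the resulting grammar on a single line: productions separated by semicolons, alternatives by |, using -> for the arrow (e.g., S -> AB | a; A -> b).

S -> e | LS | LeS; L -> e | LS | LeS | bSW; W -> e | LS

Unit productions: L->S, S->W.
Unit pairs (A ⇒* B via units): (L,S), (L,W), (S,W).
S: inherits non-unit rules of {S, W} → LS | LeS | e.
L: inherits non-unit rules of {L, S, W} → LS | LeS | bSW | e.
W: inherits non-unit rules of {W} → LS | e.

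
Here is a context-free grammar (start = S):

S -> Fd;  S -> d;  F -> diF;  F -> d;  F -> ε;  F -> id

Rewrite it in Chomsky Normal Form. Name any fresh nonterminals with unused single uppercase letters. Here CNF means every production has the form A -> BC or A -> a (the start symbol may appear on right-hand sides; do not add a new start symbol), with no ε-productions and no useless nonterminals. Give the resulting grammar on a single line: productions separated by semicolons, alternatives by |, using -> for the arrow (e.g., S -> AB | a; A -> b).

Nullable: {F}; after ε-elimination: S -> d | Fd; F -> d | di | id | diF.
No unit productions to eliminate.
TERM: introduce A -> d, B -> i and substitute in every rule of length ≥2.
BIN: F -> ABF becomes F -> AC, C -> BF.

S -> d | FA; A -> d; B -> i; C -> BF; F -> d | AB | AC | BA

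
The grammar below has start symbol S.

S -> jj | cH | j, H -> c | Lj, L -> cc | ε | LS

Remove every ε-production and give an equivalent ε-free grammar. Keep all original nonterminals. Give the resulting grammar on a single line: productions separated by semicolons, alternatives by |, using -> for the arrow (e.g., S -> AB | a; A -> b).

Nullable set: {L}.
H -> Lj: L nullable, giving Lj | j.
Drop L -> ε.
L -> LS: L nullable, giving LS | S.
Unchanged (no nullable symbols): S -> cH; S -> j; S -> jj; H -> c; L -> cc.

S -> j | cH | jj; H -> c | j | Lj; L -> S | LS | cc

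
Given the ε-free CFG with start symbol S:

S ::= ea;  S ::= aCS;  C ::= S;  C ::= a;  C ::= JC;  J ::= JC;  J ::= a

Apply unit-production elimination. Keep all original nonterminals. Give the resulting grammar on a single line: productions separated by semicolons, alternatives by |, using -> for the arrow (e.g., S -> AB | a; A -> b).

S -> ea | aCS; C -> a | JC | ea | aCS; J -> a | JC

Unit productions: C->S.
Unit pairs (A ⇒* B via units): (C,S).
S: inherits non-unit rules of {S} → aCS | ea.
C: inherits non-unit rules of {C, S} → JC | a | aCS | ea.
J: inherits non-unit rules of {J} → JC | a.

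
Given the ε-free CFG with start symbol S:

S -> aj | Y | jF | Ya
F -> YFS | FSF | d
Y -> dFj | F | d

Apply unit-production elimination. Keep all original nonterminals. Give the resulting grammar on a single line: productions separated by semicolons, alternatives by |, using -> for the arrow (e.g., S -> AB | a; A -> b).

Unit productions: S->Y, Y->F.
Unit pairs (A ⇒* B via units): (S,F), (S,Y), (Y,F).
S: inherits non-unit rules of {F, S, Y} → FSF | YFS | Ya | aj | d | dFj | jF.
F: inherits non-unit rules of {F} → FSF | YFS | d.
Y: inherits non-unit rules of {F, Y} → FSF | YFS | d | dFj.

S -> d | Ya | aj | jF | FSF | YFS | dFj; F -> d | FSF | YFS; Y -> d | FSF | YFS | dFj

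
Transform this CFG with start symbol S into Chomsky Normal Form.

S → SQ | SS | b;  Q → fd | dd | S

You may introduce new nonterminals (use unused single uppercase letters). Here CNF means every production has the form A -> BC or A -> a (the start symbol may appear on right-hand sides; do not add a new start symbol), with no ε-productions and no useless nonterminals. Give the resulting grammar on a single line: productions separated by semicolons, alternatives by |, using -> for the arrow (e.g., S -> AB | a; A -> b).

S -> b | SQ | SS; A -> d; B -> f; Q -> b | AA | BA | SQ | SS

No ε-productions.
After unit-elimination: S -> b | SQ | SS; Q -> b | SQ | SS | dd | fd.
TERM: introduce A -> d, B -> f and substitute in every rule of length ≥2.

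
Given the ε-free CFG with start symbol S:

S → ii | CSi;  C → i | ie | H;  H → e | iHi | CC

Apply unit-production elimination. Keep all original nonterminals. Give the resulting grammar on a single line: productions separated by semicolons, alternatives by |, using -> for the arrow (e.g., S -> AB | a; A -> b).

S -> ii | CSi; C -> e | i | CC | ie | iHi; H -> e | CC | iHi

Unit productions: C->H.
Unit pairs (A ⇒* B via units): (C,H).
S: inherits non-unit rules of {S} → CSi | ii.
C: inherits non-unit rules of {C, H} → CC | e | i | iHi | ie.
H: inherits non-unit rules of {H} → CC | e | iHi.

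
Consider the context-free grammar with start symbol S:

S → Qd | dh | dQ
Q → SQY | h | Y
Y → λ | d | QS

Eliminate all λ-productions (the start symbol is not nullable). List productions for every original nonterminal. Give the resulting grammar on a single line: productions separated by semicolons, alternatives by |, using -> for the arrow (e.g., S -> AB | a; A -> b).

S -> d | Qd | dQ | dh; Q -> S | Y | h | SQ | SY | SQY; Y -> S | d | QS

Nullable set: {Q, Y}.
S -> Qd: Q nullable, giving Qd | d.
S -> dQ: Q nullable, giving d | dQ.
Q -> SQY: Q, Y nullable, giving S | SQ | SQY | SY.
Q -> Y: Y nullable, giving Y.
Drop Y -> λ.
Y -> QS: Q nullable, giving QS | S.
Unchanged (no nullable symbols): S -> dh; Q -> h; Y -> d.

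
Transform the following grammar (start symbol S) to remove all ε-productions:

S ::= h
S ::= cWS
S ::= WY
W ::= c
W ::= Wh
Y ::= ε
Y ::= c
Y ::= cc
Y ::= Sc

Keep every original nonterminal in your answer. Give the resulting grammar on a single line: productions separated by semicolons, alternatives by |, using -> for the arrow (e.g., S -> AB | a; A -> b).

S -> W | h | WY | cWS; W -> c | Wh; Y -> c | Sc | cc

Nullable set: {Y}.
S -> WY: Y nullable, giving W | WY.
Drop Y -> ε.
Unchanged (no nullable symbols): S -> cWS; S -> h; W -> Wh; W -> c; Y -> Sc; Y -> c; Y -> cc.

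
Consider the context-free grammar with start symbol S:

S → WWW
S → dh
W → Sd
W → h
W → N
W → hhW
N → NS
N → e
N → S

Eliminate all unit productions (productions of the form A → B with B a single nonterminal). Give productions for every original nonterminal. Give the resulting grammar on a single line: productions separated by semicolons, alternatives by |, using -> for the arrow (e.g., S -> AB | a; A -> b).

S -> dh | WWW; N -> e | NS | dh | WWW; W -> e | h | NS | Sd | dh | WWW | hhW

Unit productions: N->S, W->N.
Unit pairs (A ⇒* B via units): (N,S), (W,N), (W,S).
S: inherits non-unit rules of {S} → WWW | dh.
N: inherits non-unit rules of {N, S} → NS | WWW | dh | e.
W: inherits non-unit rules of {N, S, W} → NS | Sd | WWW | dh | e | h | hhW.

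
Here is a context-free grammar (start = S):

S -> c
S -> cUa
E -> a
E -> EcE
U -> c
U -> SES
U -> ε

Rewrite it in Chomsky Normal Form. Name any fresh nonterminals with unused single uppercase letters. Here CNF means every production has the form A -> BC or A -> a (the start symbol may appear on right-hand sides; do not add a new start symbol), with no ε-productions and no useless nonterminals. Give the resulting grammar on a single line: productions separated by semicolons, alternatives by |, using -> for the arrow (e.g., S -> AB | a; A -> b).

Nullable: {U}; after ε-elimination: S -> c | ca | cUa; E -> a | EcE; U -> c | SES.
No unit productions to eliminate.
TERM: introduce B -> a, A -> c and substitute in every rule of length ≥2.
BIN: E -> EAE becomes E -> EC, C -> AE; S -> AUB becomes S -> AD, D -> UB; U -> SES becomes U -> SF, F -> ES.

S -> c | AB | AD; A -> c; B -> a; C -> AE; D -> UB; E -> a | EC; F -> ES; U -> c | SF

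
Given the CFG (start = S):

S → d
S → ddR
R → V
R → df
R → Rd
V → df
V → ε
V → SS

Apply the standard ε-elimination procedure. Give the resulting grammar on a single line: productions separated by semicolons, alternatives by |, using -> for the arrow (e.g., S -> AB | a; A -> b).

Nullable set: {R, V}.
S -> ddR: R nullable, giving dd | ddR.
R -> Rd: R nullable, giving Rd | d.
R -> V: V nullable, giving V.
Drop V -> ε.
Unchanged (no nullable symbols): S -> d; R -> df; V -> SS; V -> df.

S -> d | dd | ddR; R -> V | d | Rd | df; V -> SS | df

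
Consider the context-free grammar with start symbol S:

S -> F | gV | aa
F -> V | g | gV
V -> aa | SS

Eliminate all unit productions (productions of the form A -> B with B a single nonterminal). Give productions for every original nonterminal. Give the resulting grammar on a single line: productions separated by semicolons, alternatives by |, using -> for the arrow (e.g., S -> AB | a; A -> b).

Unit productions: F->V, S->F.
Unit pairs (A ⇒* B via units): (F,V), (S,F), (S,V).
S: inherits non-unit rules of {F, S, V} → SS | aa | g | gV.
F: inherits non-unit rules of {F, V} → SS | aa | g | gV.
V: inherits non-unit rules of {V} → SS | aa.

S -> g | SS | aa | gV; F -> g | SS | aa | gV; V -> SS | aa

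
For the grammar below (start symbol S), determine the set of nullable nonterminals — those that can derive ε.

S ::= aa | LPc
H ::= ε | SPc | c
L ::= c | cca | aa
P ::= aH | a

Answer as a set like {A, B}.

{H}

Directly nullable (have an ε-rule): {H}.
Not nullable: L, P, S — each has a terminal in every rule's right-hand side or depends on a non-nullable symbol.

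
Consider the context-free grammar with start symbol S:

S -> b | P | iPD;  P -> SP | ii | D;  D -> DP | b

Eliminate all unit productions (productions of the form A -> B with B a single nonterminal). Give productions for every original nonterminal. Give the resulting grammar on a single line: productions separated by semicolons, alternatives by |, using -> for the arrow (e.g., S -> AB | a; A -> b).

S -> b | DP | SP | ii | iPD; D -> b | DP; P -> b | DP | SP | ii

Unit productions: P->D, S->P.
Unit pairs (A ⇒* B via units): (P,D), (S,D), (S,P).
S: inherits non-unit rules of {D, P, S} → DP | SP | b | iPD | ii.
D: inherits non-unit rules of {D} → DP | b.
P: inherits non-unit rules of {D, P} → DP | SP | b | ii.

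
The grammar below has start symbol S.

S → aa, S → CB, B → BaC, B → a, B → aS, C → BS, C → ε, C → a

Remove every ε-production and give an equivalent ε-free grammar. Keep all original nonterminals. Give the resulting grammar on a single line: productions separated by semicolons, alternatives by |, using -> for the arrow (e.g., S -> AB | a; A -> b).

Nullable set: {C}.
S -> CB: C nullable, giving B | CB.
B -> BaC: C nullable, giving Ba | BaC.
Drop C -> ε.
Unchanged (no nullable symbols): S -> aa; B -> a; B -> aS; C -> BS; C -> a.

S -> B | CB | aa; B -> a | Ba | aS | BaC; C -> a | BS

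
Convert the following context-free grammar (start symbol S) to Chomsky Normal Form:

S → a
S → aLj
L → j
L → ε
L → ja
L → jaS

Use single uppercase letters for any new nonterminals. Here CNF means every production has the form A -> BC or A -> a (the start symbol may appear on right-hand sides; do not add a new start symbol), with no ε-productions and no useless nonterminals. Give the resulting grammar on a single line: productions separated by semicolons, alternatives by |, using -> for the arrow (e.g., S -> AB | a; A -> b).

S -> a | BA | BD; A -> j; B -> a; C -> BS; D -> LA; L -> j | AB | AC

Nullable: {L}; after ε-elimination: S -> a | aj | aLj; L -> j | ja | jaS.
No unit productions to eliminate.
TERM: introduce B -> a, A -> j and substitute in every rule of length ≥2.
BIN: L -> ABS becomes L -> AC, C -> BS; S -> BLA becomes S -> BD, D -> LA.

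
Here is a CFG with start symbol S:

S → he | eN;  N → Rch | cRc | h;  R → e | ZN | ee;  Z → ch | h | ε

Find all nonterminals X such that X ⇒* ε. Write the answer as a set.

{Z}

Directly nullable (have an ε-rule): {Z}.
Not nullable: N, R, S — each has a terminal in every rule's right-hand side or depends on a non-nullable symbol.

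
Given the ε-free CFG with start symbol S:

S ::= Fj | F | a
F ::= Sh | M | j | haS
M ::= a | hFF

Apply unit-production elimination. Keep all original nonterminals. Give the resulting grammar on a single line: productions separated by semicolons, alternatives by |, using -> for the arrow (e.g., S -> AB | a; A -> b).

S -> a | j | Fj | Sh | hFF | haS; F -> a | j | Sh | hFF | haS; M -> a | hFF

Unit productions: F->M, S->F.
Unit pairs (A ⇒* B via units): (F,M), (S,F), (S,M).
S: inherits non-unit rules of {F, M, S} → Fj | Sh | a | hFF | haS | j.
F: inherits non-unit rules of {F, M} → Sh | a | hFF | haS | j.
M: inherits non-unit rules of {M} → a | hFF.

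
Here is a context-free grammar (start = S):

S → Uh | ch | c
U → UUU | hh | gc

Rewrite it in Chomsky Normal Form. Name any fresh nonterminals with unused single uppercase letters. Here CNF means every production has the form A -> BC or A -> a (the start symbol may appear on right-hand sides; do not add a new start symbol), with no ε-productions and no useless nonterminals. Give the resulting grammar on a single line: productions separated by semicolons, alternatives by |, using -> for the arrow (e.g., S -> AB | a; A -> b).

No ε-productions.
No unit productions to eliminate.
TERM: introduce B -> c, C -> g, A -> h and substitute in every rule of length ≥2.
BIN: U -> UUU becomes U -> UD, D -> UU.

S -> c | BA | UA; A -> h; B -> c; C -> g; D -> UU; U -> AA | CB | UD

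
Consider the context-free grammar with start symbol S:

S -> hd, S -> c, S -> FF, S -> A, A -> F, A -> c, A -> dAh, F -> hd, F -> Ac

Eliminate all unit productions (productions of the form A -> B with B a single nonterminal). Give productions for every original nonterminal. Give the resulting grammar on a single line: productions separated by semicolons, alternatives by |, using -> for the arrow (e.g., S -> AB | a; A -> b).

Unit productions: A->F, S->A.
Unit pairs (A ⇒* B via units): (A,F), (S,A), (S,F).
S: inherits non-unit rules of {A, F, S} → Ac | FF | c | dAh | hd.
A: inherits non-unit rules of {A, F} → Ac | c | dAh | hd.
F: inherits non-unit rules of {F} → Ac | hd.

S -> c | Ac | FF | hd | dAh; A -> c | Ac | hd | dAh; F -> Ac | hd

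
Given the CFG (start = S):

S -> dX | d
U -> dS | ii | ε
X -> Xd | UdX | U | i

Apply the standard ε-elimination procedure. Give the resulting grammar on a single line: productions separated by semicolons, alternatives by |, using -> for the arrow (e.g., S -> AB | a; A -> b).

S -> d | dX; U -> dS | ii; X -> U | d | i | Ud | Xd | dX | UdX

Nullable set: {U, X}.
S -> dX: X nullable, giving d | dX.
Drop U -> ε.
X -> U: U nullable, giving U.
X -> UdX: U, X nullable, giving Ud | UdX | d | dX.
X -> Xd: X nullable, giving Xd | d.
Unchanged (no nullable symbols): S -> d; U -> dS; U -> ii; X -> i.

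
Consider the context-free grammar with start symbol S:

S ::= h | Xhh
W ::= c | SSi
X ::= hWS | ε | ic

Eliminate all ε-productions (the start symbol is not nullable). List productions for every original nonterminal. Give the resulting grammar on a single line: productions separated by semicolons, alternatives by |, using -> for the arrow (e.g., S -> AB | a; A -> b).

Nullable set: {X}.
S -> Xhh: X nullable, giving Xhh | hh.
Drop X -> ε.
Unchanged (no nullable symbols): S -> h; W -> SSi; W -> c; X -> hWS; X -> ic.

S -> h | hh | Xhh; W -> c | SSi; X -> ic | hWS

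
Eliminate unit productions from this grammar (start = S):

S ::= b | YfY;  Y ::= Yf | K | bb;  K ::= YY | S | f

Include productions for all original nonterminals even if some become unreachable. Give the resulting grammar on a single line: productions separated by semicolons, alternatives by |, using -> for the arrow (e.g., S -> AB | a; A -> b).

S -> b | YfY; K -> b | f | YY | YfY; Y -> b | f | YY | Yf | bb | YfY

Unit productions: K->S, Y->K.
Unit pairs (A ⇒* B via units): (K,S), (Y,K), (Y,S).
S: inherits non-unit rules of {S} → YfY | b.
K: inherits non-unit rules of {K, S} → YY | YfY | b | f.
Y: inherits non-unit rules of {K, S, Y} → YY | Yf | YfY | b | bb | f.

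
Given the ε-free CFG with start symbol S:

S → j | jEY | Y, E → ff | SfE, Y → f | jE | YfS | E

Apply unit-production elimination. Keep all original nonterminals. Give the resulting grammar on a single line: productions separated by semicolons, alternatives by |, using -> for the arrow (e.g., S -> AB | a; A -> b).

Unit productions: S->Y, Y->E.
Unit pairs (A ⇒* B via units): (S,E), (S,Y), (Y,E).
S: inherits non-unit rules of {E, S, Y} → SfE | YfS | f | ff | j | jE | jEY.
E: inherits non-unit rules of {E} → SfE | ff.
Y: inherits non-unit rules of {E, Y} → SfE | YfS | f | ff | jE.

S -> f | j | ff | jE | SfE | YfS | jEY; E -> ff | SfE; Y -> f | ff | jE | SfE | YfS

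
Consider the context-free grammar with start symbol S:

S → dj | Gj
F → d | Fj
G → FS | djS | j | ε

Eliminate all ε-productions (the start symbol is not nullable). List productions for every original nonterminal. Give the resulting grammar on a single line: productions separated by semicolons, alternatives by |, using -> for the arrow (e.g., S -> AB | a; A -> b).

Nullable set: {G}.
S -> Gj: G nullable, giving Gj | j.
Drop G -> ε.
Unchanged (no nullable symbols): S -> dj; F -> Fj; F -> d; G -> FS; G -> djS; G -> j.

S -> j | Gj | dj; F -> d | Fj; G -> j | FS | djS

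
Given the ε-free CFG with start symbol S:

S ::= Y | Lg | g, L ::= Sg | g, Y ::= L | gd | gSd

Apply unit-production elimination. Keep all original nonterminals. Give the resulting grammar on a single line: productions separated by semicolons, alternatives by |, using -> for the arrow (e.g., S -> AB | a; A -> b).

S -> g | Lg | Sg | gd | gSd; L -> g | Sg; Y -> g | Sg | gd | gSd

Unit productions: S->Y, Y->L.
Unit pairs (A ⇒* B via units): (S,L), (S,Y), (Y,L).
S: inherits non-unit rules of {L, S, Y} → Lg | Sg | g | gSd | gd.
L: inherits non-unit rules of {L} → Sg | g.
Y: inherits non-unit rules of {L, Y} → Sg | g | gSd | gd.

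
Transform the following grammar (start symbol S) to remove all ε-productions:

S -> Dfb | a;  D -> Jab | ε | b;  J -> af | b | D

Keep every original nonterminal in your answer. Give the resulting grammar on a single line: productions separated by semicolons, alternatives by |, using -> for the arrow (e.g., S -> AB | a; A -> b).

S -> a | fb | Dfb; D -> b | ab | Jab; J -> D | b | af

Nullable set: {D, J}.
S -> Dfb: D nullable, giving Dfb | fb.
Drop D -> ε.
D -> Jab: J nullable, giving Jab | ab.
J -> D: D nullable, giving D.
Unchanged (no nullable symbols): S -> a; D -> b; J -> af; J -> b.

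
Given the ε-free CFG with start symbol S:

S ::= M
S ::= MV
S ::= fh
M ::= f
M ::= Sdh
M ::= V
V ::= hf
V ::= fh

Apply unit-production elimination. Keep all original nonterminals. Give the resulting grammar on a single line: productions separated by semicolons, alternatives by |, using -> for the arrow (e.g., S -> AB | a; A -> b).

S -> f | MV | fh | hf | Sdh; M -> f | fh | hf | Sdh; V -> fh | hf

Unit productions: M->V, S->M.
Unit pairs (A ⇒* B via units): (M,V), (S,M), (S,V).
S: inherits non-unit rules of {M, S, V} → MV | Sdh | f | fh | hf.
M: inherits non-unit rules of {M, V} → Sdh | f | fh | hf.
V: inherits non-unit rules of {V} → fh | hf.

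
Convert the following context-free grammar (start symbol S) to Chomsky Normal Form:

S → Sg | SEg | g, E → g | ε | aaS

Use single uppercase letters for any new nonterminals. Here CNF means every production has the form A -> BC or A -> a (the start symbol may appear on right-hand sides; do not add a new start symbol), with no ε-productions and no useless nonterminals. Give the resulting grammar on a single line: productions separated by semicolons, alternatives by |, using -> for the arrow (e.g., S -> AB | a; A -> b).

S -> g | SB | SD; A -> a; B -> g; C -> AS; D -> EB; E -> g | AC

Nullable: {E}; after ε-elimination: S -> g | Sg | SEg; E -> g | aaS.
No unit productions to eliminate.
TERM: introduce A -> a, B -> g and substitute in every rule of length ≥2.
BIN: E -> AAS becomes E -> AC, C -> AS; S -> SEB becomes S -> SD, D -> EB.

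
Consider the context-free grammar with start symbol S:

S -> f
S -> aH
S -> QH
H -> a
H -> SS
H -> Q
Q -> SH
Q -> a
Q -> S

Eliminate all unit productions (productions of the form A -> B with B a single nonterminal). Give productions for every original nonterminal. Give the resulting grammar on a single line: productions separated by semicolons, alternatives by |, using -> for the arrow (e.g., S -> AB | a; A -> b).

S -> f | QH | aH; H -> a | f | QH | SH | SS | aH; Q -> a | f | QH | SH | aH

Unit productions: H->Q, Q->S.
Unit pairs (A ⇒* B via units): (H,Q), (H,S), (Q,S).
S: inherits non-unit rules of {S} → QH | aH | f.
H: inherits non-unit rules of {H, Q, S} → QH | SH | SS | a | aH | f.
Q: inherits non-unit rules of {Q, S} → QH | SH | a | aH | f.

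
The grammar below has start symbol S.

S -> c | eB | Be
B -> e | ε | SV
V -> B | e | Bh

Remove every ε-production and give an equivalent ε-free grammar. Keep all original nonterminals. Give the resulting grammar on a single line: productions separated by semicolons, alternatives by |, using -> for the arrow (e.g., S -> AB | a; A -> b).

Nullable set: {B, V}.
S -> Be: B nullable, giving Be | e.
S -> eB: B nullable, giving e | eB.
Drop B -> ε.
B -> SV: V nullable, giving S | SV.
V -> B: B nullable, giving B.
V -> Bh: B nullable, giving Bh | h.
Unchanged (no nullable symbols): S -> c; B -> e; V -> e.

S -> c | e | Be | eB; B -> S | e | SV; V -> B | e | h | Bh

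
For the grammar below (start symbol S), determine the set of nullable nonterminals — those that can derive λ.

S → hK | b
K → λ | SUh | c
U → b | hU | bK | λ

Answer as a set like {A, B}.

Directly nullable (have an ε-rule): {K, U}.
Not nullable: S — each has a terminal in every rule's right-hand side or depends on a non-nullable symbol.

{K, U}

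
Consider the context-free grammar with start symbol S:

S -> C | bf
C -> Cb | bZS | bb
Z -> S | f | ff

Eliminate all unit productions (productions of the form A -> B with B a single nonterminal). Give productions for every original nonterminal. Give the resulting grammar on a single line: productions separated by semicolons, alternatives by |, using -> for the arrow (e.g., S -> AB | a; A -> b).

S -> Cb | bb | bf | bZS; C -> Cb | bb | bZS; Z -> f | Cb | bb | bf | ff | bZS

Unit productions: S->C, Z->S.
Unit pairs (A ⇒* B via units): (S,C), (Z,C), (Z,S).
S: inherits non-unit rules of {C, S} → Cb | bZS | bb | bf.
C: inherits non-unit rules of {C} → Cb | bZS | bb.
Z: inherits non-unit rules of {C, S, Z} → Cb | bZS | bb | bf | f | ff.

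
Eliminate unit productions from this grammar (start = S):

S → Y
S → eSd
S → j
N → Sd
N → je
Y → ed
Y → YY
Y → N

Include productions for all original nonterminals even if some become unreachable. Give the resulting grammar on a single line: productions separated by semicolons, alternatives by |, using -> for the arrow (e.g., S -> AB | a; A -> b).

S -> j | Sd | YY | ed | je | eSd; N -> Sd | je; Y -> Sd | YY | ed | je

Unit productions: S->Y, Y->N.
Unit pairs (A ⇒* B via units): (S,N), (S,Y), (Y,N).
S: inherits non-unit rules of {N, S, Y} → Sd | YY | eSd | ed | j | je.
N: inherits non-unit rules of {N} → Sd | je.
Y: inherits non-unit rules of {N, Y} → Sd | YY | ed | je.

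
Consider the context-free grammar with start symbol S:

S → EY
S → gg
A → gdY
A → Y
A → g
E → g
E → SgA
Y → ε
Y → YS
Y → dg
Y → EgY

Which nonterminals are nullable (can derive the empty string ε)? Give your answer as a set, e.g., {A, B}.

Directly nullable (have an ε-rule): {Y}.
A is nullable via A -> Y (every symbol on the right is already known nullable).
Not nullable: E, S — each has a terminal in every rule's right-hand side or depends on a non-nullable symbol.

{A, Y}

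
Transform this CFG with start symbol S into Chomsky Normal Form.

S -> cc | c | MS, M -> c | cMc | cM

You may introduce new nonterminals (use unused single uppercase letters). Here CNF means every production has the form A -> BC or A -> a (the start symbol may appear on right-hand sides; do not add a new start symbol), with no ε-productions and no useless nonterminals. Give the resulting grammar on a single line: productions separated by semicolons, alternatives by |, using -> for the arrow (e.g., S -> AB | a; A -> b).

No ε-productions.
No unit productions to eliminate.
TERM: introduce A -> c and substitute in every rule of length ≥2.
BIN: M -> AMA becomes M -> AB, B -> MA.

S -> c | AA | MS; A -> c; B -> MA; M -> c | AB | AM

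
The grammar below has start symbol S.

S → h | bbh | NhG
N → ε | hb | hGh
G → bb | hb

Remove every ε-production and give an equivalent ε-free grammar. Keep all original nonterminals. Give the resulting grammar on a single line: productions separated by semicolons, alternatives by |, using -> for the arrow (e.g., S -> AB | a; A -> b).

Nullable set: {N}.
S -> NhG: N nullable, giving NhG | hG.
Drop N -> ε.
Unchanged (no nullable symbols): S -> bbh; S -> h; G -> bb; G -> hb; N -> hGh; N -> hb.

S -> h | hG | NhG | bbh; G -> bb | hb; N -> hb | hGh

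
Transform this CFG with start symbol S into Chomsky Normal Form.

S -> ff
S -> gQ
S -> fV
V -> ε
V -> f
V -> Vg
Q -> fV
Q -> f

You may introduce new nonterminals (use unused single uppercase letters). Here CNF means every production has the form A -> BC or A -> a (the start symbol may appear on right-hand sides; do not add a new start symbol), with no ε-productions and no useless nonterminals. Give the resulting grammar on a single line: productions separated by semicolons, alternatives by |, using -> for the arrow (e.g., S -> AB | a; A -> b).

S -> f | AA | AV | BQ; A -> f; B -> g; Q -> f | AV; V -> f | g | VB

Nullable: {V}; after ε-elimination: S -> f | fV | ff | gQ; Q -> f | fV; V -> f | g | Vg.
No unit productions to eliminate.
TERM: introduce A -> f, B -> g and substitute in every rule of length ≥2.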